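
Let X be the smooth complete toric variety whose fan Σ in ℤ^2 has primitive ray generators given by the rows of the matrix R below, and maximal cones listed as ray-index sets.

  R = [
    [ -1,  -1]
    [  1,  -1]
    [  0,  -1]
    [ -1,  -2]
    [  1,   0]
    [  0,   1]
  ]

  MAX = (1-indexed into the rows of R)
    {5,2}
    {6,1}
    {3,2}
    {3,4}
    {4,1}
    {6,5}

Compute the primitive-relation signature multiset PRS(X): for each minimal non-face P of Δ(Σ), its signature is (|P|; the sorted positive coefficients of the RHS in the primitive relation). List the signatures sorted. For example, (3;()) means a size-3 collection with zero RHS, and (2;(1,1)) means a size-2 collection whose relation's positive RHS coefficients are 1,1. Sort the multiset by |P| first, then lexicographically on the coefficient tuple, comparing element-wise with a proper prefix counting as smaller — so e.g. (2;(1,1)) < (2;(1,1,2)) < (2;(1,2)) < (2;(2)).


Δ(Σ) — 6 vertices, 9 min non-faces:

  P = {3,6}:  v_{3} + v_{6} = 0 ; sig = (2;())
  P = {1,3}:  v_{1} + v_{3} = v_{4} ; sig = (2;(1))
  P = {1,5}:  v_{1} + v_{5} = v_{3} ; sig = (2;(1))
  P = {2,6}:  v_{2} + v_{6} = v_{5} ; sig = (2;(1))
  P = {3,5}:  v_{3} + v_{5} = v_{2} ; sig = (2;(1))
  P = {4,6}:  v_{4} + v_{6} = v_{1} ; sig = (2;(1))
  P = {1,2}:  v_{1} + v_{2} = 2·v_{3} ; sig = (2;(2))
  P = {4,5}:  v_{4} + v_{5} = 2·v_{3} ; sig = (2;(2))
  P = {2,4}:  v_{2} + v_{4} = 3·v_{3} ; sig = (2;(3))

Sorted signature multiset PRS(X):
[(2;()), (2;(1)), (2;(1)), (2;(1)), (2;(1)), (2;(1)), (2;(2)), (2;(2)), (2;(3))]


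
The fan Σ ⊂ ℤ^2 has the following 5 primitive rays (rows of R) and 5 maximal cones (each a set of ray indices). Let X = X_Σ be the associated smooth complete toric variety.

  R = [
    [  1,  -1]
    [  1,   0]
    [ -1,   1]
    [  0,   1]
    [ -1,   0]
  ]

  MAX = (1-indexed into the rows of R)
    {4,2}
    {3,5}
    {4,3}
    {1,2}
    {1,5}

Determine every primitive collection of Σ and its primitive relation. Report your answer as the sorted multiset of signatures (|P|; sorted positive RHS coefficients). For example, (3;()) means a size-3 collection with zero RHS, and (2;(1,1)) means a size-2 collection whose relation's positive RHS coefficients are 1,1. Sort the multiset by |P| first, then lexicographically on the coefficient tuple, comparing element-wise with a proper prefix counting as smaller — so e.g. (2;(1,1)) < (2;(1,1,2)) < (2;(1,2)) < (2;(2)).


The 5 primitive collections of Σ (r=5, n=2):

  {1,3}:  v_{1} + v_{3} = 0 ; sig = (2;())
  {2,5}:  v_{2} + v_{5} = 0 ; sig = (2;())
  {1,4}:  v_{1} + v_{4} = v_{2} ; sig = (2;(1))
  {2,3}:  v_{2} + v_{3} = v_{4} ; sig = (2;(1))
  {4,5}:  v_{4} + v_{5} = v_{3} ; sig = (2;(1))

Hence PRS(X_Σ) =
{ (2;()) ×2,  (2;(1)) ×3 }


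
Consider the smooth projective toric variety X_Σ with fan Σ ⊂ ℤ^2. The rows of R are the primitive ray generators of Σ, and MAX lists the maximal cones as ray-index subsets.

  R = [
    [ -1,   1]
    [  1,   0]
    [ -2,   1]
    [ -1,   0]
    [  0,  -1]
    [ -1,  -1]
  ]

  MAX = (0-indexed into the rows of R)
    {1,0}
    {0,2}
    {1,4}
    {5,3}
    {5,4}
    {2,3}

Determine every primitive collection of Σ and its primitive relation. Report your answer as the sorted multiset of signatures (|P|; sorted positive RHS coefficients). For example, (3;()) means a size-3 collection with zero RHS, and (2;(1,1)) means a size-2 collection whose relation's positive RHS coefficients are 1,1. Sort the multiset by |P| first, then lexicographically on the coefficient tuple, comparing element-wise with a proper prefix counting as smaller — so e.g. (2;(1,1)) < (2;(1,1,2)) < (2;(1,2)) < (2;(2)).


Σ has 9 primitive collections:

  P={1,3}:  v_{1} + v_{3} = 0 — sig = (2;())
  P={0,3}:  v_{0} + v_{3} = v_{2} — sig = (2;(1))
  P={0,4}:  v_{0} + v_{4} = v_{3} — sig = (2;(1))
  P={1,2}:  v_{1} + v_{2} = v_{0} — sig = (2;(1))
  P={1,5}:  v_{1} + v_{5} = v_{4} — sig = (2;(1))
  P={3,4}:  v_{3} + v_{4} = v_{5} — sig = (2;(1))
  P={0,5}:  v_{0} + v_{5} = 2·v_{3} — sig = (2;(2))
  P={2,4}:  v_{2} + v_{4} = 2·v_{3} — sig = (2;(2))
  P={2,5}:  v_{2} + v_{5} = 3·v_{3} — sig = (2;(3))

Signatures (|P|; sorted positive RHS coefficients), sorted:
    |P|=2: 9 collections, coeffs (), (1), (1), (1), (1), (1), (2), (2), (3)


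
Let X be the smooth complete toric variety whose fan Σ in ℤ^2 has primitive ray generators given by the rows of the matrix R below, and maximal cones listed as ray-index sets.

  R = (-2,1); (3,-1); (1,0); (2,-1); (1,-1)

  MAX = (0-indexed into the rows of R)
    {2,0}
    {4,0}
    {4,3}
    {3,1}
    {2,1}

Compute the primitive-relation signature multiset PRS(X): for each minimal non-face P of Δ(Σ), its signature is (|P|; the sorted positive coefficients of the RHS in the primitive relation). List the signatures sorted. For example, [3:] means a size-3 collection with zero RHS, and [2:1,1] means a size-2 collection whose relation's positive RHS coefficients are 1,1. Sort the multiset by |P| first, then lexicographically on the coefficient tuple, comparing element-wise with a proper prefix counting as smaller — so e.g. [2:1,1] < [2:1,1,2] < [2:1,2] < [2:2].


Δ(Σ) — 5 vertices, 5 min non-faces:

  {0,3}:  v_{0} + v_{3} = 0 — sig = [2:]
  {0,1}:  v_{0} + v_{1} = v_{2} — sig = [2:1]
  {2,3}:  v_{2} + v_{3} = v_{1} — sig = [2:1]
  {2,4}:  v_{2} + v_{4} = v_{3} — sig = [2:1]
  {1,4}:  v_{1} + v_{4} = 2·v_{3} — sig = [2:2]

so the primitive-relation signature multiset is
{ [2:],  [2:1] ×3,  [2:2] }


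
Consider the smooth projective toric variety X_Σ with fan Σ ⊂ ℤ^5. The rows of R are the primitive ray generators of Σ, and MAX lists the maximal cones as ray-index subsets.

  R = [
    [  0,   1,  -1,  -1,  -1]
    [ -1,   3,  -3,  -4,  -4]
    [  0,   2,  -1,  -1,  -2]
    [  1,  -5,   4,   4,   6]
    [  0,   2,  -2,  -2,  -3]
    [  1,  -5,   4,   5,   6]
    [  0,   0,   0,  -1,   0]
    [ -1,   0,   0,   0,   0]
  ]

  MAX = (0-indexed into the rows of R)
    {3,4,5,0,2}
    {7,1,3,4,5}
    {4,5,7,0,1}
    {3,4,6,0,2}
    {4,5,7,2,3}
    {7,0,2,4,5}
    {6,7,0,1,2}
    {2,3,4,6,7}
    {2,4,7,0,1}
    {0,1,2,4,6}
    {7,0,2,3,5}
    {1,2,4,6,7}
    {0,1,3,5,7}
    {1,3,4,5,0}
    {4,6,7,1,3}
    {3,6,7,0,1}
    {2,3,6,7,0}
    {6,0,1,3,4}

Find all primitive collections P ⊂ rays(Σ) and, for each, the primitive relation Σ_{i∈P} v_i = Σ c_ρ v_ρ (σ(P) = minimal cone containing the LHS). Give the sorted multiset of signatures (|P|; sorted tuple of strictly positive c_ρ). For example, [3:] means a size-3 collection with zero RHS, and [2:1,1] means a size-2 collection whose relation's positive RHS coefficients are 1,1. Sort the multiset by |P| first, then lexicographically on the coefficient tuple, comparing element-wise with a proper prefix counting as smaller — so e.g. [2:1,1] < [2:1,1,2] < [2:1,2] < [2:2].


Σ has 5 primitive collections:

  {5,6}:  v_{5} + v_{6} = v_{3}  ⟹  sig = [2:1]
  {1,2,5}:  v_{1} + v_{2} + v_{5} = 0  ⟹  sig = [3:]
  {1,2,3}:  v_{1} + v_{2} + v_{3} = v_{6}  ⟹  sig = [3:1]
  {0,4,6,7}:  v_{0} + v_{4} + v_{6} + v_{7} = v_{1}  ⟹  sig = [4:1]
  {0,3,4,7}:  v_{0} + v_{3} + v_{4} + v_{7} = v_{1} + v_{5}  ⟹  sig = [4:1,1]

Signatures (|P|; sorted positive RHS coefficients), sorted:
[[2:1], [3:], [3:1], [4:1], [4:1,1]]


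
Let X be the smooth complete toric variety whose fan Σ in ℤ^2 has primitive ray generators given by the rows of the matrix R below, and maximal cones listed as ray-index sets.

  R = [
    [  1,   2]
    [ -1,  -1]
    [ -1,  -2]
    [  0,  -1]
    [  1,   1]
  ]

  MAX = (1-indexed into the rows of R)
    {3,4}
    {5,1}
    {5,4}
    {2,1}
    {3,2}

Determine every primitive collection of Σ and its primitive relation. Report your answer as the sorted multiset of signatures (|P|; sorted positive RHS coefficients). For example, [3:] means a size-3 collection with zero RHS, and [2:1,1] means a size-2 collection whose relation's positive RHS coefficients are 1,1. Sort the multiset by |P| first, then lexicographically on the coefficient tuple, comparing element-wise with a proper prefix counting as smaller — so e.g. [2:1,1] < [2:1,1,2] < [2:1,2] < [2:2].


Primitive collections (5):

  P = {1,3}:  v_{1} + v_{3} = 0  so sig = [2:]
  P = {2,5}:  v_{2} + v_{5} = 0  so sig = [2:]
  P = {1,4}:  v_{1} + v_{4} = v_{5}  so sig = [2:1]
  P = {2,4}:  v_{2} + v_{4} = v_{3}  so sig = [2:1]
  P = {3,5}:  v_{3} + v_{5} = v_{4}  so sig = [2:1]

Signatures (|P|; sorted positive RHS coefficients), sorted:
    [2:]
    [2:]
    [2:1]
    [2:1]
    [2:1]


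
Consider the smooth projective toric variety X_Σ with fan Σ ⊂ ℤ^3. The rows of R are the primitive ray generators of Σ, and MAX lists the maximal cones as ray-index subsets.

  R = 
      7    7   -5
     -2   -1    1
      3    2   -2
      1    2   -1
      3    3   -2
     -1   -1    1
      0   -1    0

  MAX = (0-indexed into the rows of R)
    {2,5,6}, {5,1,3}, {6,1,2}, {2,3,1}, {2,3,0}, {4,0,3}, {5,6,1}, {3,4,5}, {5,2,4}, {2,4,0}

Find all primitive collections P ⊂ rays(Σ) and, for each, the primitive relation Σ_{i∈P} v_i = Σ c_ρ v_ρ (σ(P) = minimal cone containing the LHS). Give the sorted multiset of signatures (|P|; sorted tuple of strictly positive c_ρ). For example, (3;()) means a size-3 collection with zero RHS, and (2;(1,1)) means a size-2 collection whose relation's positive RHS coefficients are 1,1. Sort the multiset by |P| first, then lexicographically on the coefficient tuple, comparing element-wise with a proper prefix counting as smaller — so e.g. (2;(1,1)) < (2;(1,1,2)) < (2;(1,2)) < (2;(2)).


Δ(Σ) — 7 vertices, 9 min non-faces:

  • {1,4}:  v_{1} + v_{4} = v_{3} — sig = (2;(1))
  • {4,6}:  v_{4} + v_{6} = v_{2} — sig = (2;(1))
  • {3,6}:  v_{3} + v_{6} = v_{1} + v_{2} — sig = (2;(1,1))
  • {0,1}:  v_{0} + v_{1} = v_{2} + 2·v_{3} — sig = (2;(1,2))
  • {0,6}:  v_{0} + v_{6} = 2·v_{2} + v_{3} — sig = (2;(1,2))
  • {0,5}:  v_{0} + v_{5} = 2·v_{4} — sig = (2;(2))
  • {1,2,5}:  v_{1} + v_{2} + v_{5} = 0 — sig = (3;())
  • {2,3,4}:  v_{2} + v_{3} + v_{4} = v_{0} — sig = (3;(1))
  • {2,3,5}:  v_{2} + v_{3} + v_{5} = v_{4} — sig = (3;(1))

Sorted signature multiset PRS(X):
    (2;(1))
    (2;(1))
    (2;(1,1))
    (2;(1,2))
    (2;(1,2))
    (2;(2))
    (3;())
    (3;(1))
    (3;(1))


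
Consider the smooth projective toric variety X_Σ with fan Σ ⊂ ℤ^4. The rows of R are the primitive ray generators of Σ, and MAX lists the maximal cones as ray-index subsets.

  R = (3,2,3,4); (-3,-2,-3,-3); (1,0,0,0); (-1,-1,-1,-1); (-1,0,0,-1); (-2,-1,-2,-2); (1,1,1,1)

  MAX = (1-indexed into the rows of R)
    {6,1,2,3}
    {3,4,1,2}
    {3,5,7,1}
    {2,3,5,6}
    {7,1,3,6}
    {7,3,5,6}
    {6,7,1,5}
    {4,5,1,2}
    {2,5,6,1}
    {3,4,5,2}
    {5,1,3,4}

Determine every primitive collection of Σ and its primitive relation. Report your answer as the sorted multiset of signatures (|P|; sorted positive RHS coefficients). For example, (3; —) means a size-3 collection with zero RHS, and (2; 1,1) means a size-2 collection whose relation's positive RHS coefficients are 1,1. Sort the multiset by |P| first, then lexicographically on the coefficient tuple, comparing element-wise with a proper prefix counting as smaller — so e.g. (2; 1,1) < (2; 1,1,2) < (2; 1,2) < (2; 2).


Minimal non-faces — 5 found among 7 rays, 11 max cones:

  P = {4,7}:  v_{4} + v_{7} = 0  ⟹  sig = (2; —)
  P = {2,7}:  v_{2} + v_{7} = v_{6}  ⟹  sig = (2; 1)
  P = {4,6}:  v_{4} + v_{6} = v_{2}  ⟹  sig = (2; 1)
  P = {1,2,3,5}:  v_{1} + v_{2} + v_{3} + v_{5} = 0  ⟹  sig = (4; —)
  P = {1,3,5,6}:  v_{1} + v_{3} + v_{5} + v_{6} = v_{7}  ⟹  sig = (4; 1)

Hence PRS(X_Σ) =
    |P|=2: 3 collections, coeffs (), (1), (1)
    |P|=4: 2 collections, coeffs (), (1)


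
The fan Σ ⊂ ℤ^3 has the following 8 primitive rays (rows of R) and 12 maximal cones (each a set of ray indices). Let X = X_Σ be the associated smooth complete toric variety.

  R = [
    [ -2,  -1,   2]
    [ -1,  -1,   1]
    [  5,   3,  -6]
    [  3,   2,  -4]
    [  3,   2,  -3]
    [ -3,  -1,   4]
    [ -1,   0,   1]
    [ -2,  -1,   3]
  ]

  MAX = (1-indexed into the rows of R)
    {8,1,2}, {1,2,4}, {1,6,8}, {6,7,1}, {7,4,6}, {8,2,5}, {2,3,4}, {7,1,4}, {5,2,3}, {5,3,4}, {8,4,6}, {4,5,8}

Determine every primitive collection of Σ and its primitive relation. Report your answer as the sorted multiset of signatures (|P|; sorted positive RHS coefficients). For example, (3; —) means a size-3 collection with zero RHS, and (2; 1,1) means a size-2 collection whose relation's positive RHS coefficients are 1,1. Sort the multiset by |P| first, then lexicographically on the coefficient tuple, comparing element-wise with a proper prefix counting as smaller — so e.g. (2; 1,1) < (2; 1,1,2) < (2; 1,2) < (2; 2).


Minimal non-faces — 14 found among 8 rays, 12 max cones:

  • {1,3}:  v_{1} + v_{3} = v_{4}  →  sig = (2; 1)
  • {2,7}:  v_{2} + v_{7} = v_{1}  →  sig = (2; 1)
  • {3,8}:  v_{3} + v_{8} = v_{5}  →  sig = (2; 1)
  • {7,8}:  v_{7} + v_{8} = v_{6}  →  sig = (2; 1)
  • {1,5}:  v_{1} + v_{5} = v_{4} + v_{8}  →  sig = (2; 1,1)
  • {2,6}:  v_{2} + v_{6} = v_{1} + v_{8}  →  sig = (2; 1,1)
  • {3,7}:  v_{3} + v_{7} = 2·v_{4} + v_{8}  →  sig = (2; 1,2)
  • {3,6}:  v_{3} + v_{6} = 2·v_{4} + 2·v_{8}  →  sig = (2; 2,2)
  • {5,7}:  v_{5} + v_{7} = 2·v_{4} + 2·v_{8}  →  sig = (2; 2,2)
  • {5,6}:  v_{5} + v_{6} = 2·v_{4} + 3·v_{8}  →  sig = (2; 2,3)
  • {2,4,8}:  v_{2} + v_{4} + v_{8} = 0  →  sig = (3; —)
  • {1,4,8}:  v_{1} + v_{4} + v_{8} = v_{7}  →  sig = (3; 1)
  • {2,4,5}:  v_{2} + v_{4} + v_{5} = v_{3}  →  sig = (3; 1)
  • {1,4,6}:  v_{1} + v_{4} + v_{6} = 2·v_{7}  →  sig = (3; 2)

Hence PRS(X_Σ) =
{ (2; 1) ×4,  (2; 1,1) ×2,  (2; 1,2),  (2; 2,2) ×2,  (2; 2,3),  (3; —),  (3; 1) ×2,  (3; 2) }


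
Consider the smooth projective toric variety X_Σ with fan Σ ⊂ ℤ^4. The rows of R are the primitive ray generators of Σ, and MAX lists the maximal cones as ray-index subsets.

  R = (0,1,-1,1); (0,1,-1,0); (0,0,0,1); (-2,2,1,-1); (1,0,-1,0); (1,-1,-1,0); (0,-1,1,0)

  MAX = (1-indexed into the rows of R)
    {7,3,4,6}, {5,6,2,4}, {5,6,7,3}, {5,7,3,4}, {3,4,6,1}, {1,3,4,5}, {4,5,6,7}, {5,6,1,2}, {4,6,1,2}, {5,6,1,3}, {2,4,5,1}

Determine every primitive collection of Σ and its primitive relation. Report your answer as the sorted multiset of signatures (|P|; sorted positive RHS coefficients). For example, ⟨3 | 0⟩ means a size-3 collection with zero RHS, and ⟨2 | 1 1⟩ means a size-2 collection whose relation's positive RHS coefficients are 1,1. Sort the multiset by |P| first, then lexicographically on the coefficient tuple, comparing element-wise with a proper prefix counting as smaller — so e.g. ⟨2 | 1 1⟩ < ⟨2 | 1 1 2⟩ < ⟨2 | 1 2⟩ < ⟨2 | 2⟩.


Minimal non-faces — 5 found among 7 rays, 11 max cones:

  {2,7}:  v_{2} + v_{7} = 0  ⇒ sig = ⟨2 | 0⟩
  {1,7}:  v_{1} + v_{7} = v_{3}  ⇒ sig = ⟨2 | 1⟩
  {2,3}:  v_{2} + v_{3} = v_{1}  ⇒ sig = ⟨2 | 1⟩
  {3,4,5,6}:  v_{3} + v_{4} + v_{5} + v_{6} = v_{2}  ⇒ sig = ⟨4 | 1⟩
  {1,4,5,6}:  v_{1} + v_{4} + v_{5} + v_{6} = 2·v_{2}  ⇒ sig = ⟨4 | 2⟩

Sorted signature multiset PRS(X):
    |P|=2: 3 collections, coeffs (), (1), (1)
    |P|=4: 2 collections, coeffs (1), (2)


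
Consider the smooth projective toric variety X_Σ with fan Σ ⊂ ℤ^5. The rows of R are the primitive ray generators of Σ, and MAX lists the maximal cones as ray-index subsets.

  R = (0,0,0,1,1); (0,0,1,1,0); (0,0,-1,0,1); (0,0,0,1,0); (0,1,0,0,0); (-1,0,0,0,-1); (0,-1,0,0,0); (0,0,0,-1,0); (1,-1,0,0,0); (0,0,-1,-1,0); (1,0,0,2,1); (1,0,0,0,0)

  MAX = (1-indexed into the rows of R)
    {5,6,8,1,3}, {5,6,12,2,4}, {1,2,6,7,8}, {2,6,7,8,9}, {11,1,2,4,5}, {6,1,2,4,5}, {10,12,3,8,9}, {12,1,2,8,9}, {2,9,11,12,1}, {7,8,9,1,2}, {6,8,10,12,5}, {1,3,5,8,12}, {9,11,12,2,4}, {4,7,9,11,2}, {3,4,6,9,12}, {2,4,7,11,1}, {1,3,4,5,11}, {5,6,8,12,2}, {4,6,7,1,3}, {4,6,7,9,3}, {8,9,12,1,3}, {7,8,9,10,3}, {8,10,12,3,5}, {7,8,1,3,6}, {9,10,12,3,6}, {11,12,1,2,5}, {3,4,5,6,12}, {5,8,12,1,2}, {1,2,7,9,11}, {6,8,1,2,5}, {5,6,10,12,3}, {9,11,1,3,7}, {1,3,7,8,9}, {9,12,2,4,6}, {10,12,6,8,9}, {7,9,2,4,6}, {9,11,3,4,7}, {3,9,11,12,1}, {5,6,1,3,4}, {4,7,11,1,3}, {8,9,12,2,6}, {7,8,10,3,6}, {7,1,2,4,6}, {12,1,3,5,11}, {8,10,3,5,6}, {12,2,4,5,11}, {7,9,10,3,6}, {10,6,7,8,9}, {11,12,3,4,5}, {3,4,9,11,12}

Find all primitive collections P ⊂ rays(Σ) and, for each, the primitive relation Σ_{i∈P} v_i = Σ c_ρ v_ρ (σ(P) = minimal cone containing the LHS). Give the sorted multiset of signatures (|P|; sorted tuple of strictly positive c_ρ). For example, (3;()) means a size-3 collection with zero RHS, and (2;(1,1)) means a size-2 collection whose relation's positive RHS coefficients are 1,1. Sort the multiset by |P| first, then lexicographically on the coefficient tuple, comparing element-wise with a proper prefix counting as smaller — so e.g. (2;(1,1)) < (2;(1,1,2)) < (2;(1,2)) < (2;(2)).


The 17 primitive collections of Σ (r=12, n=5):

  • {2,10}:  v_{2} + v_{10} = 0  ⇒ sig = (2;())
  • {4,8}:  v_{4} + v_{8} = 0  ⇒ sig = (2;())
  • {5,7}:  v_{5} + v_{7} = 0  ⇒ sig = (2;())
  • {1,10}:  v_{1} + v_{10} = v_{3}  ⇒ sig = (2;(1))
  • {2,3}:  v_{2} + v_{3} = v_{1}  ⇒ sig = (2;(1))
  • {5,9}:  v_{5} + v_{9} = v_{12}  ⇒ sig = (2;(1))
  • {7,12}:  v_{7} + v_{12} = v_{9}  ⇒ sig = (2;(1))
  • {8,11}:  v_{8} + v_{11} = v_{1} + v_{12}  ⇒ sig = (2;(1,1))
  • {4,10}:  v_{4} + v_{10} = v_{3} + v_{6} + v_{12}  ⇒ sig = (2;(1,1,1))
  • {10,11}:  v_{10} + v_{11} = v_{3} + v_{4} + v_{12}  ⇒ sig = (2;(1,1,1))
  • {6,11}:  v_{6} + v_{11} = 2·v_{4}  ⇒ sig = (2;(2))
  • {1,4,12}:  v_{1} + v_{4} + v_{12} = v_{11}  ⇒ sig = (3;(1))
  • {1,6,12}:  v_{1} + v_{6} + v_{12} = v_{4}  ⇒ sig = (3;(1))
  • {1,4,9}:  v_{1} + v_{4} + v_{9} = v_{7} + v_{11}  ⇒ sig = (3;(1,1))
  • {1,6,9}:  v_{1} + v_{6} + v_{9} = v_{4} + v_{7}  ⇒ sig = (3;(1,1))
  • {3,6,8,12}:  v_{3} + v_{6} + v_{8} + v_{12} = v_{10}  ⇒ sig = (4;(1))
  • {3,6,8,9}:  v_{3} + v_{6} + v_{8} + v_{9} = v_{7} + v_{10}  ⇒ sig = (4;(1,1))

Hence PRS(X_Σ) =
[(2;()), (2;()), (2;()), (2;(1)), (2;(1)), (2;(1)), (2;(1)), (2;(1,1)), (2;(1,1,1)), (2;(1,1,1)), (2;(2)), (3;(1)), (3;(1)), (3;(1,1)), (3;(1,1)), (4;(1)), (4;(1,1))]


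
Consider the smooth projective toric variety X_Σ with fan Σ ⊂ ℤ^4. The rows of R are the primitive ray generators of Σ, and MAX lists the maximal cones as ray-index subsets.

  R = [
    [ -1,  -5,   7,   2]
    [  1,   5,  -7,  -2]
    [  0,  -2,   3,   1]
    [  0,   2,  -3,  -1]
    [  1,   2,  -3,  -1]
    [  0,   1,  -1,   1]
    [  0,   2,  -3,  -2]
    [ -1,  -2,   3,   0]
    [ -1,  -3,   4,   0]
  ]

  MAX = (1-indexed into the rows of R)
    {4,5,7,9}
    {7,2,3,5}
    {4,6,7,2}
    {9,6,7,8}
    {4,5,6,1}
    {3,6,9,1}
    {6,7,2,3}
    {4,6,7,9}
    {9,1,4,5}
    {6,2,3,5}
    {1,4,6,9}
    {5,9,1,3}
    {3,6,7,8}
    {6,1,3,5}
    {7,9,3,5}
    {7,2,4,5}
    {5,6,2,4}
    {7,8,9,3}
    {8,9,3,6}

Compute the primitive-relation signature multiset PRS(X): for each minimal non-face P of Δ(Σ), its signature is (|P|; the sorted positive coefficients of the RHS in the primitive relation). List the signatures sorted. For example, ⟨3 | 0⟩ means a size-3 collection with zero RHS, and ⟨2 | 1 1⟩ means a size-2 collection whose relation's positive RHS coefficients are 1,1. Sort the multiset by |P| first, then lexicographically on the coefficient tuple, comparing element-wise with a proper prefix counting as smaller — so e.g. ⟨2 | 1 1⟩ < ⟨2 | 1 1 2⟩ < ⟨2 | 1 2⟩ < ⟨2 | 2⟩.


Minimal non-faces — 11 found among 9 rays, 19 max cones:

  P={1,2}:  v_{1} + v_{2} = 0  →  sig = ⟨2 | 0⟩
  P={3,4}:  v_{3} + v_{4} = 0  →  sig = ⟨2 | 0⟩
  P={1,7}:  v_{1} + v_{7} = v_{9}  →  sig = ⟨2 | 1⟩
  P={2,9}:  v_{2} + v_{9} = v_{7}  →  sig = ⟨2 | 1⟩
  P={5,8}:  v_{5} + v_{8} = v_{3} + v_{7}  →  sig = ⟨2 | 1 1⟩
  P={4,8}:  v_{4} + v_{8} = v_{6} + v_{7} + v_{9}  →  sig = ⟨2 | 1 1 1⟩
  P={1,8}:  v_{1} + v_{8} = v_{3} + v_{6} + 2·v_{9}  →  sig = ⟨2 | 1 1 2⟩
  P={2,8}:  v_{2} + v_{8} = v_{3} + v_{6} + 2·v_{7}  →  sig = ⟨2 | 1 1 2⟩
  P={5,6,9}:  v_{5} + v_{6} + v_{9} = 0  →  sig = ⟨3 | 0⟩
  P={5,6,7}:  v_{5} + v_{6} + v_{7} = v_{2}  →  sig = ⟨3 | 1⟩
  P={3,6,7,9}:  v_{3} + v_{6} + v_{7} + v_{9} = v_{8}  →  sig = ⟨4 | 1⟩

Hence PRS(X_Σ) =
[⟨2 | 0⟩, ⟨2 | 0⟩, ⟨2 | 1⟩, ⟨2 | 1⟩, ⟨2 | 1 1⟩, ⟨2 | 1 1 1⟩, ⟨2 | 1 1 2⟩, ⟨2 | 1 1 2⟩, ⟨3 | 0⟩, ⟨3 | 1⟩, ⟨4 | 1⟩]


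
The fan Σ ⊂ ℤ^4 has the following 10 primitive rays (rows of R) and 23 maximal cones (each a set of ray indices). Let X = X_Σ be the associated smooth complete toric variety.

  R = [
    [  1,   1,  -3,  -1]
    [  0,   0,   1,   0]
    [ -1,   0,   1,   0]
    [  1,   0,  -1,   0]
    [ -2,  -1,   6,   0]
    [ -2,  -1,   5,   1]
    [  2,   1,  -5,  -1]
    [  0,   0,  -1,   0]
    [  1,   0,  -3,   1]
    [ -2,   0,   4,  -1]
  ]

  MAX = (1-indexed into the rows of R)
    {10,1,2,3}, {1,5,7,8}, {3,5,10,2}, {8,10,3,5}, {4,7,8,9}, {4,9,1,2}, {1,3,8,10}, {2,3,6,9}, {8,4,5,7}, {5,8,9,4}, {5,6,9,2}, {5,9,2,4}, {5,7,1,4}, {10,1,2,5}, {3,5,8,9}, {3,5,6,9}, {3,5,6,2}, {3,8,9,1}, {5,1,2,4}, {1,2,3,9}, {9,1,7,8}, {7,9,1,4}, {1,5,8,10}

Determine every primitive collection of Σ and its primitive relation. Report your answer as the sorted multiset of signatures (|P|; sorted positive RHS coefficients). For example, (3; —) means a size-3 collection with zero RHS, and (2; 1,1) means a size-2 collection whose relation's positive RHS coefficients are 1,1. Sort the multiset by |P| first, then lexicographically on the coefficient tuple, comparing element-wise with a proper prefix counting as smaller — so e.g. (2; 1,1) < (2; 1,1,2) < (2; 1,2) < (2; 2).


17 minimal non-faces of Δ(Σ) (on 10 rays):

  {2,8}:  v_{2} + v_{8} = 0  →  sig = (2; —)
  {3,4}:  v_{3} + v_{4} = 0  →  sig = (2; —)
  {6,7}:  v_{6} + v_{7} = 0  →  sig = (2; —)
  {9,10}:  v_{9} + v_{10} = v_{3}  →  sig = (2; 1)
  {1,6}:  v_{1} + v_{6} = v_{2} + v_{3}  →  sig = (2; 1,1)
  {2,7}:  v_{2} + v_{7} = v_{1} + v_{4}  →  sig = (2; 1,1)
  {3,7}:  v_{3} + v_{7} = v_{1} + v_{8}  →  sig = (2; 1,1)
  {4,10}:  v_{4} + v_{10} = v_{1} + v_{5}  →  sig = (2; 1,1)
  {4,6}:  v_{4} + v_{6} = v_{2} + v_{5} + v_{9}  →  sig = (2; 1,1,1)
  {6,8}:  v_{6} + v_{8} = v_{3} + v_{5} + v_{9}  →  sig = (2; 1,1,1)
  {6,10}:  v_{6} + v_{10} = v_{2} + 2·v_{3} + v_{5}  →  sig = (2; 1,1,2)
  {7,10}:  v_{7} + v_{10} = 2·v_{1} + v_{5} + v_{8}  →  sig = (2; 1,1,2)
  {1,5,9}:  v_{1} + v_{5} + v_{9} = 0  →  sig = (3; —)
  {1,3,5}:  v_{1} + v_{3} + v_{5} = v_{10}  →  sig = (3; 1)
  {1,4,8}:  v_{1} + v_{4} + v_{8} = v_{7}  →  sig = (3; 1)
  {5,7,9}:  v_{5} + v_{7} + v_{9} = v_{4} + v_{8}  →  sig = (3; 1,1)
  {2,3,5,9}:  v_{2} + v_{3} + v_{5} + v_{9} = v_{6}  →  sig = (4; 1)

Hence PRS(X_Σ) =
{ (2; —) ×3,  (2; 1),  (2; 1,1) ×4,  (2; 1,1,1) ×2,  (2; 1,1,2) ×2,  (3; —),  (3; 1) ×2,  (3; 1,1),  (4; 1) }


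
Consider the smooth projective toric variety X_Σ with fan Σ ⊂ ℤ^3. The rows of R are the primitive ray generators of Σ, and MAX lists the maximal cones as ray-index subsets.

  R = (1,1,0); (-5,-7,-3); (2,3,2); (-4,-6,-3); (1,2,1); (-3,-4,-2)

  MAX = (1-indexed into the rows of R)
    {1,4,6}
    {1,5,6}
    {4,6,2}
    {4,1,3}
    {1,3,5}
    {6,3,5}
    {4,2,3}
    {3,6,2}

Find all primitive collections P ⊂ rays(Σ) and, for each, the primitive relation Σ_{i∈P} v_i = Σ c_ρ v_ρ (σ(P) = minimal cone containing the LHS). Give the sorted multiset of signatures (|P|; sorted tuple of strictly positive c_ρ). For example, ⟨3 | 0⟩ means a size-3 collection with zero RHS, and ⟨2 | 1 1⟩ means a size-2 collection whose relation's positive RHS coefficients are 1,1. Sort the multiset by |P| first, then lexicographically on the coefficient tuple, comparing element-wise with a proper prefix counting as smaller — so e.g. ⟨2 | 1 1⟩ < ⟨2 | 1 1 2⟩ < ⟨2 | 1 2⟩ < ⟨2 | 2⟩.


Δ(Σ) — 6 vertices, 5 min non-faces:

  P={1,2}:  v_{1} + v_{2} = v_{4}  →  sig = ⟨2 | 1⟩
  P={4,5}:  v_{4} + v_{5} = v_{6}  →  sig = ⟨2 | 1⟩
  P={2,5}:  v_{2} + v_{5} = v_{3} + 2·v_{6}  →  sig = ⟨2 | 1 2⟩
  P={1,3,6}:  v_{1} + v_{3} + v_{6} = 0  →  sig = ⟨3 | 0⟩
  P={3,4,6}:  v_{3} + v_{4} + v_{6} = v_{2}  →  sig = ⟨3 | 1⟩

so the primitive-relation signature multiset is
[⟨2 | 1⟩, ⟨2 | 1⟩, ⟨2 | 1 2⟩, ⟨3 | 0⟩, ⟨3 | 1⟩]


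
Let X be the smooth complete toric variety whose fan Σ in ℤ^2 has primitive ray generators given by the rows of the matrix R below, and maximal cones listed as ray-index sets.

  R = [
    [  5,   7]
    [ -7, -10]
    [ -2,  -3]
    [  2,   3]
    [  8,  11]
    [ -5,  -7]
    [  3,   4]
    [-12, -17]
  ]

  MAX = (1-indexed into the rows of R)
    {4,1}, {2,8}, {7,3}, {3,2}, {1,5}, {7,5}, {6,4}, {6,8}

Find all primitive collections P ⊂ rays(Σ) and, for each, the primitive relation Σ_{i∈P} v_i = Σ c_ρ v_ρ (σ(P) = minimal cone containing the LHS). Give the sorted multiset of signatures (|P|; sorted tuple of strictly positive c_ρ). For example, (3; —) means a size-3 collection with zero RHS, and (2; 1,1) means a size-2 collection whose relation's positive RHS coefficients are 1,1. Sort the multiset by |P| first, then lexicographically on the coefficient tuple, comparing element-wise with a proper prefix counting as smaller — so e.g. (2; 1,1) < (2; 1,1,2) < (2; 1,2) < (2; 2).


Minimal non-faces — 20 found among 8 rays, 8 max cones:

  {1,6}:  v_{1} + v_{6} = 0 ; sig = (2; —)
  {3,4}:  v_{3} + v_{4} = 0 ; sig = (2; —)
  {1,2}:  v_{1} + v_{2} = v_{3} ; sig = (2; 1)
  {1,3}:  v_{1} + v_{3} = v_{7} ; sig = (2; 1)
  {1,7}:  v_{1} + v_{7} = v_{5} ; sig = (2; 1)
  {1,8}:  v_{1} + v_{8} = v_{2} ; sig = (2; 1)
  {2,4}:  v_{2} + v_{4} = v_{6} ; sig = (2; 1)
  {2,6}:  v_{2} + v_{6} = v_{8} ; sig = (2; 1)
  {3,6}:  v_{3} + v_{6} = v_{2} ; sig = (2; 1)
  {4,7}:  v_{4} + v_{7} = v_{1} ; sig = (2; 1)
  {5,6}:  v_{5} + v_{6} = v_{7} ; sig = (2; 1)
  {6,7}:  v_{6} + v_{7} = v_{3} ; sig = (2; 1)
  {2,5}:  v_{2} + v_{5} = v_{3} + v_{7} ; sig = (2; 1,1)
  {7,8}:  v_{7} + v_{8} = v_{2} + v_{3} ; sig = (2; 1,1)
  {2,7}:  v_{2} + v_{7} = 2·v_{3} ; sig = (2; 2)
  {3,5}:  v_{3} + v_{5} = 2·v_{7} ; sig = (2; 2)
  {3,8}:  v_{3} + v_{8} = 2·v_{2} ; sig = (2; 2)
  {4,5}:  v_{4} + v_{5} = 2·v_{1} ; sig = (2; 2)
  {4,8}:  v_{4} + v_{8} = 2·v_{6} ; sig = (2; 2)
  {5,8}:  v_{5} + v_{8} = 2·v_{3} ; sig = (2; 2)

Signatures (|P|; sorted positive RHS coefficients), sorted:
    |P|=2: 20 collections, coeffs (), (), (1), (1), (1), (1), (1), (1), (1), (1), (1), (1), (1,1), (1,1), (2), (2), (2), (2), (2), (2)


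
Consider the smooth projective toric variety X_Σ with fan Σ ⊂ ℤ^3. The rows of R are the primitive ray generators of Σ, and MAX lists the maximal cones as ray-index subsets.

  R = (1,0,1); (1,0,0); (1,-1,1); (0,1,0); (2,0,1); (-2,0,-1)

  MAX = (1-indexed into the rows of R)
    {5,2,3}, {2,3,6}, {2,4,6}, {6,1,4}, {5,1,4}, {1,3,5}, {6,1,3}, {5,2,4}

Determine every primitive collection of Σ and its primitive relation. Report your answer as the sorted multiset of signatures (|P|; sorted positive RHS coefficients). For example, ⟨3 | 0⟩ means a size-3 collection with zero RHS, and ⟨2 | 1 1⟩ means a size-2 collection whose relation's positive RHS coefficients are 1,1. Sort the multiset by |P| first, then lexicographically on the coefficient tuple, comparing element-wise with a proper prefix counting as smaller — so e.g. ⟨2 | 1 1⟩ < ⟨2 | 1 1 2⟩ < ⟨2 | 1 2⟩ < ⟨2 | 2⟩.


3 minimal non-faces of Δ(Σ) (on 6 rays):

  • {5,6}:  v_{5} + v_{6} = 0  so sig = ⟨2 | 0⟩
  • {1,2}:  v_{1} + v_{2} = v_{5}  so sig = ⟨2 | 1⟩
  • {3,4}:  v_{3} + v_{4} = v_{1}  so sig = ⟨2 | 1⟩

Sorted signature multiset PRS(X):
[⟨2 | 0⟩, ⟨2 | 1⟩, ⟨2 | 1⟩]


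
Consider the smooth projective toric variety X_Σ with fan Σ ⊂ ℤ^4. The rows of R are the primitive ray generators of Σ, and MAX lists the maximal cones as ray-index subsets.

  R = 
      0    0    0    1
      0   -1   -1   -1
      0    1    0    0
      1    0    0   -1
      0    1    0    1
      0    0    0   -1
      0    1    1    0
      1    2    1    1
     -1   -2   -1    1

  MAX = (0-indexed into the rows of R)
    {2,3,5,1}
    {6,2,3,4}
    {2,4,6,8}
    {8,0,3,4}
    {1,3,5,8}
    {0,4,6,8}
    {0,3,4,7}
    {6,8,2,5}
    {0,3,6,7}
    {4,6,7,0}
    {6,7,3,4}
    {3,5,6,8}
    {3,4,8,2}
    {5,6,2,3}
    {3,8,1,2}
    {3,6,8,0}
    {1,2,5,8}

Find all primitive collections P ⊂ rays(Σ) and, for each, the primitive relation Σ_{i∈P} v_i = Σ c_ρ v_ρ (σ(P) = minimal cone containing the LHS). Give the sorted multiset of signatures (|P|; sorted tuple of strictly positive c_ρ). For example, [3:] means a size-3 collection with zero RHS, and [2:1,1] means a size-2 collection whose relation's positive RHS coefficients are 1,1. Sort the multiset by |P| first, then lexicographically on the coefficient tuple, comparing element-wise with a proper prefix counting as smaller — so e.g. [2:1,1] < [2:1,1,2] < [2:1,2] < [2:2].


|primitive collections| = 14. Relations:

  • {0,5}:  v_{0} + v_{5} = 0  so sig = [2:]
  • {0,2}:  v_{0} + v_{2} = v_{4}  so sig = [2:1]
  • {1,6}:  v_{1} + v_{6} = v_{5}  so sig = [2:1]
  • {4,5}:  v_{4} + v_{5} = v_{2}  so sig = [2:1]
  • {1,7}:  v_{1} + v_{7} = v_{3} + v_{4}  so sig = [2:1,1]
  • {0,1}:  v_{0} + v_{1} = v_{2} + v_{3} + v_{8}  so sig = [2:1,1,1]
  • {5,7}:  v_{5} + v_{7} = v_{3} + v_{4} + v_{6}  so sig = [2:1,1,1]
  • {1,4}:  v_{1} + v_{4} = 2·v_{2} + v_{3} + v_{8}  so sig = [2:1,1,2]
  • {2,7}:  v_{2} + v_{7} = v_{3} + 2·v_{4} + v_{6}  so sig = [2:1,1,2]
  • {7,8}:  v_{7} + v_{8} = 2·v_{0}  so sig = [2:2]
  • {2,3,6,8}:  v_{2} + v_{3} + v_{6} + v_{8} = 0  so sig = [4:]
  • {0,3,4,6}:  v_{0} + v_{3} + v_{4} + v_{6} = v_{7}  so sig = [4:1]
  • {2,3,5,8}:  v_{2} + v_{3} + v_{5} + v_{8} = v_{1}  so sig = [4:1]
  • {3,4,6,8}:  v_{3} + v_{4} + v_{6} + v_{8} = v_{0}  so sig = [4:1]

Hence PRS(X_Σ) =
[[2:], [2:1], [2:1], [2:1], [2:1,1], [2:1,1,1], [2:1,1,1], [2:1,1,2], [2:1,1,2], [2:2], [4:], [4:1], [4:1], [4:1]]


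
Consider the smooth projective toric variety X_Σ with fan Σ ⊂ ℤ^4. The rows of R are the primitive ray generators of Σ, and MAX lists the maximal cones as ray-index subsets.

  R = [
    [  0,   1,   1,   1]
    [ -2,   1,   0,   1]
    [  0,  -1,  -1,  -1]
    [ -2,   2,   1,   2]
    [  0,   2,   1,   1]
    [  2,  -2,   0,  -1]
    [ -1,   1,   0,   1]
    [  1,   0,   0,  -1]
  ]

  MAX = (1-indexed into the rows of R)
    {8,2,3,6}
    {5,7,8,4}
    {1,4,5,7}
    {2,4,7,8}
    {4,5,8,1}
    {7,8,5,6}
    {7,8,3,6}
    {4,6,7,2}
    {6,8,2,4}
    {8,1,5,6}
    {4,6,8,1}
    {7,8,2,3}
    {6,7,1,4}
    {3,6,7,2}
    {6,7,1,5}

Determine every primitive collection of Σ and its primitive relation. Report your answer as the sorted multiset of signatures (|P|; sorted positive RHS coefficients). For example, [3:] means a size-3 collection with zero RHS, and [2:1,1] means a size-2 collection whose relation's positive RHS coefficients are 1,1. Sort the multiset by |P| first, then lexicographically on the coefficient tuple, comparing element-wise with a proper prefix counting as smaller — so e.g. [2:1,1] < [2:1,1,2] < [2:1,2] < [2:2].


|primitive collections| = 9. Relations:

  • {1,3}:  v_{1} + v_{3} = 0  →  sig = [2:]
  • {1,2}:  v_{1} + v_{2} = v_{4}  →  sig = [2:1]
  • {3,4}:  v_{3} + v_{4} = v_{2}  →  sig = [2:1]
  • {3,5}:  v_{3} + v_{5} = v_{7} + v_{8}  →  sig = [2:1,1]
  • {2,5}:  v_{2} + v_{5} = v_{4} + v_{7} + v_{8}  →  sig = [2:1,1,1]
  • {1,7,8}:  v_{1} + v_{7} + v_{8} = v_{5}  →  sig = [3:1]
  • {4,5,6}:  v_{4} + v_{5} + v_{6} = 2·v_{1}  →  sig = [3:2]
  • {2,6,7,8}:  v_{2} + v_{6} + v_{7} + v_{8} = 0  →  sig = [4:]
  • {4,6,7,8}:  v_{4} + v_{6} + v_{7} + v_{8} = v_{1}  →  sig = [4:1]

Sorted signature multiset PRS(X):
{ [2:],  [2:1] ×2,  [2:1,1],  [2:1,1,1],  [3:1],  [3:2],  [4:],  [4:1] }


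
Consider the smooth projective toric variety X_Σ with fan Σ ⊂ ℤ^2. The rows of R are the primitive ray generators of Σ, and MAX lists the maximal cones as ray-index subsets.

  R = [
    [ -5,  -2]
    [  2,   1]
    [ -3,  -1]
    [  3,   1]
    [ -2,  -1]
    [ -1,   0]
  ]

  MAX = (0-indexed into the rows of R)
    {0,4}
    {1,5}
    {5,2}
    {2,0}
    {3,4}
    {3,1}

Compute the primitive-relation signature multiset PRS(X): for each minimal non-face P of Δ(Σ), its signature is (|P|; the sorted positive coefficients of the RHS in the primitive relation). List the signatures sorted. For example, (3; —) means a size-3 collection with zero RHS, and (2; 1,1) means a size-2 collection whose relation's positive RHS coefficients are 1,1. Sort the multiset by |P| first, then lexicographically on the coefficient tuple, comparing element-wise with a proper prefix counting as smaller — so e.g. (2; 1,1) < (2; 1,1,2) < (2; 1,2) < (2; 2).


Σ has 9 primitive collections:

  {1,4}:  v_{1} + v_{4} = 0 — sig = (2; —)
  {2,3}:  v_{2} + v_{3} = 0 — sig = (2; —)
  {0,1}:  v_{0} + v_{1} = v_{2} — sig = (2; 1)
  {0,3}:  v_{0} + v_{3} = v_{4} — sig = (2; 1)
  {1,2}:  v_{1} + v_{2} = v_{5} — sig = (2; 1)
  {2,4}:  v_{2} + v_{4} = v_{0} — sig = (2; 1)
  {3,5}:  v_{3} + v_{5} = v_{1} — sig = (2; 1)
  {4,5}:  v_{4} + v_{5} = v_{2} — sig = (2; 1)
  {0,5}:  v_{0} + v_{5} = 2·v_{2} — sig = (2; 2)

so the primitive-relation signature multiset is
[(2; —), (2; —), (2; 1), (2; 1), (2; 1), (2; 1), (2; 1), (2; 1), (2; 2)]


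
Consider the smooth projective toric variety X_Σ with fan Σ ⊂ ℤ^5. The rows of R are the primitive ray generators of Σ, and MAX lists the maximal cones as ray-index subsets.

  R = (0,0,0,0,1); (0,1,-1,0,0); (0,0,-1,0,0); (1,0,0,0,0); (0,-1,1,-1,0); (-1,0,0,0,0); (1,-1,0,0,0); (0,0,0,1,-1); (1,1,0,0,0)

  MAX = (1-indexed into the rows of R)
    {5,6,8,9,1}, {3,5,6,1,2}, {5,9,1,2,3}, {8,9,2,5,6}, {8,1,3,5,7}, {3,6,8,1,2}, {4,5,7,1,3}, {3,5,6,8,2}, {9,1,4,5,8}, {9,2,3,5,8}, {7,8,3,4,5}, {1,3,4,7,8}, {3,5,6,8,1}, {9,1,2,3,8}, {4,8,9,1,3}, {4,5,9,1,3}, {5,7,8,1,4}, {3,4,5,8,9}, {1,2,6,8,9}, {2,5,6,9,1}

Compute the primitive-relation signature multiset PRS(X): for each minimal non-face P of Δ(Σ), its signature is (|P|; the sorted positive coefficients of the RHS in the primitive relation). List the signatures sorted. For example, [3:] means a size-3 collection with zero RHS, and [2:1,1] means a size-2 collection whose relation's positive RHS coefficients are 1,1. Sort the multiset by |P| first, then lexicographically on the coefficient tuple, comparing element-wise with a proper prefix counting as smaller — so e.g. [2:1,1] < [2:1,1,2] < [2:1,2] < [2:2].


|primitive collections| = 9. Relations:

  P = {4,6}:  v_{4} + v_{6} = 0  so sig = [2:]
  P = {2,4}:  v_{2} + v_{4} = v_{3} + v_{9}  so sig = [2:1,1]
  P = {2,7}:  v_{2} + v_{7} = v_{3} + v_{4}  so sig = [2:1,1]
  P = {6,7}:  v_{6} + v_{7} = v_{1} + v_{3} + v_{5} + v_{8}  so sig = [2:1,1,1,1]
  P = {7,9}:  v_{7} + v_{9} = 2·v_{4}  so sig = [2:2]
  P = {3,6,9}:  v_{3} + v_{6} + v_{9} = v_{2}  so sig = [3:1]
  P = {1,2,5,8}:  v_{1} + v_{2} + v_{5} + v_{8} = 0  so sig = [4:]
  P = {1,3,4,5,8}:  v_{1} + v_{3} + v_{4} + v_{5} + v_{8} = v_{7}  so sig = [5:1]
  P = {1,3,5,8,9}:  v_{1} + v_{3} + v_{5} + v_{8} + v_{9} = v_{4}  so sig = [5:1]

so the primitive-relation signature multiset is
{ [2:],  [2:1,1] ×2,  [2:1,1,1,1],  [2:2],  [3:1],  [4:],  [5:1] ×2 }


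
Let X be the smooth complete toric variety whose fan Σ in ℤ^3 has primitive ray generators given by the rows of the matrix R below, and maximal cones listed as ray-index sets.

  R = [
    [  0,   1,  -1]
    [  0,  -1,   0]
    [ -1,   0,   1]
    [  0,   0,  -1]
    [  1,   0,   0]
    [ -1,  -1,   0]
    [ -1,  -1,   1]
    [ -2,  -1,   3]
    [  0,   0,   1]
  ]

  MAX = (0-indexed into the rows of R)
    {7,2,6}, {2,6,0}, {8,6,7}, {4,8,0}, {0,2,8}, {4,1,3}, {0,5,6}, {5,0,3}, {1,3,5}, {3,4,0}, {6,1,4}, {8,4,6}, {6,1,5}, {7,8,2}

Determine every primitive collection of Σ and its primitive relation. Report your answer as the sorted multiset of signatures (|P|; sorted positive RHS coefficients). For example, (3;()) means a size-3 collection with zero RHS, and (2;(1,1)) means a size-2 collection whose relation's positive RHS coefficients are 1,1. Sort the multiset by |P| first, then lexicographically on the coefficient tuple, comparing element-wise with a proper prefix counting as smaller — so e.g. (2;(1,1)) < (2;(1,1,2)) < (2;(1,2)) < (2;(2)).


Minimal non-faces — 18 found among 9 rays, 14 max cones:

  P={3,8}:  v_{3} + v_{8} = 0  →  sig = (2;())
  P={0,1}:  v_{0} + v_{1} = v_{3}  →  sig = (2;(1))
  P={1,2}:  v_{1} + v_{2} = v_{6}  →  sig = (2;(1))
  P={2,4}:  v_{2} + v_{4} = v_{8}  →  sig = (2;(1))
  P={3,6}:  v_{3} + v_{6} = v_{5}  →  sig = (2;(1))
  P={4,5}:  v_{4} + v_{5} = v_{1}  →  sig = (2;(1))
  P={5,8}:  v_{5} + v_{8} = v_{6}  →  sig = (2;(1))
  P={1,8}:  v_{1} + v_{8} = v_{4} + v_{6}  →  sig = (2;(1,1))
  P={2,3}:  v_{2} + v_{3} = v_{0} + v_{6}  →  sig = (2;(1,1))
  P={3,7}:  v_{3} + v_{7} = v_{2} + v_{6}  →  sig = (2;(1,1))
  P={1,7}:  v_{1} + v_{7} = 2·v_{6} + v_{8}  →  sig = (2;(1,2))
  P={2,5}:  v_{2} + v_{5} = v_{0} + 2·v_{6}  →  sig = (2;(1,2))
  P={4,7}:  v_{4} + v_{7} = v_{6} + 2·v_{8}  →  sig = (2;(1,2))
  P={5,7}:  v_{5} + v_{7} = v_{2} + 2·v_{6}  →  sig = (2;(1,2))
  P={0,7}:  v_{0} + v_{7} = 2·v_{2}  →  sig = (2;(2))
  P={0,4,6}:  v_{0} + v_{4} + v_{6} = 0  →  sig = (3;())
  P={0,6,8}:  v_{0} + v_{6} + v_{8} = v_{2}  →  sig = (3;(1))
  P={2,6,8}:  v_{2} + v_{6} + v_{8} = v_{7}  →  sig = (3;(1))

Signatures (|P|; sorted positive RHS coefficients), sorted:
{ (2;()),  (2;(1)) ×6,  (2;(1,1)) ×3,  (2;(1,2)) ×4,  (2;(2)),  (3;()),  (3;(1)) ×2 }


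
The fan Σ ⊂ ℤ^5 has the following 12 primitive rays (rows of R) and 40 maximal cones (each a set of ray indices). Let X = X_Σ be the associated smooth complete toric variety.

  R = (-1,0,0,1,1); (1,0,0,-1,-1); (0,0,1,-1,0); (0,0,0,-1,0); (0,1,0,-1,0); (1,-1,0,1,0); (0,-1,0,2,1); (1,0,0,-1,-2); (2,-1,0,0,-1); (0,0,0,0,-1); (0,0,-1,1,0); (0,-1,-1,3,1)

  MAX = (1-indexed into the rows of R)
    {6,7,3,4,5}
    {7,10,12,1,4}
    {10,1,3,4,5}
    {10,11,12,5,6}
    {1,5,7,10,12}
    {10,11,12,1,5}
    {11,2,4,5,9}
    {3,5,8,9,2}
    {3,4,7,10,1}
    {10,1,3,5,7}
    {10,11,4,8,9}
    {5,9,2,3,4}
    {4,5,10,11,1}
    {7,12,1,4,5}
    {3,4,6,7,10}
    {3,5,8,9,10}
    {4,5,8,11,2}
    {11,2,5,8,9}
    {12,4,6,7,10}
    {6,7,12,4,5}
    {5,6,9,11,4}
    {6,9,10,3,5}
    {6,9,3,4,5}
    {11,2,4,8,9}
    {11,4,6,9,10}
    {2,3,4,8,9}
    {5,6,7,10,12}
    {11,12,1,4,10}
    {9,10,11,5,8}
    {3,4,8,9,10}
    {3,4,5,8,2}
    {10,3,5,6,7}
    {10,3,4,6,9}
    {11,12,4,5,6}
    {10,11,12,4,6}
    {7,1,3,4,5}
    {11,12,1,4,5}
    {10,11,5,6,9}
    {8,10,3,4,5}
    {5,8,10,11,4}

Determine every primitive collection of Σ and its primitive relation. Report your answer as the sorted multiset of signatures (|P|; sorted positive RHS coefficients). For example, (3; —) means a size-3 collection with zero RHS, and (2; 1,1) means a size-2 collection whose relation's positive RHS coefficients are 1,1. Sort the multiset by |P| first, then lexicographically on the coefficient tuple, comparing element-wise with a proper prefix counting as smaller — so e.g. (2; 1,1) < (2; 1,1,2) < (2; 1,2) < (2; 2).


Minimal non-faces — 21 found among 12 rays, 40 max cones:

  {1,2}:  v_{1} + v_{2} = 0 ; sig = (2; —)
  {3,11}:  v_{3} + v_{11} = 0 ; sig = (2; —)
  {1,6}:  v_{1} + v_{6} = v_{7} ; sig = (2; 1)
  {1,8}:  v_{1} + v_{8} = v_{10} ; sig = (2; 1)
  {1,9}:  v_{1} + v_{9} = v_{6} ; sig = (2; 1)
  {2,6}:  v_{2} + v_{6} = v_{9} ; sig = (2; 1)
  {2,7}:  v_{2} + v_{7} = v_{6} ; sig = (2; 1)
  {2,10}:  v_{2} + v_{10} = v_{8} ; sig = (2; 1)
  {3,12}:  v_{3} + v_{12} = v_{7} ; sig = (2; 1)
  {7,11}:  v_{7} + v_{11} = v_{12} ; sig = (2; 1)
  {2,12}:  v_{2} + v_{12} = v_{6} + v_{11} ; sig = (2; 1,1)
  {6,8}:  v_{6} + v_{8} = v_{9} + v_{10} ; sig = (2; 1,1)
  {7,8}:  v_{7} + v_{8} = v_{6} + v_{10} ; sig = (2; 1,1)
  {8,12}:  v_{8} + v_{12} = v_{6} + v_{10} + v_{11} ; sig = (2; 1,1,1)
  {9,12}:  v_{9} + v_{12} = 2·v_{6} + v_{11} ; sig = (2; 1,2)
  {7,9}:  v_{7} + v_{9} = 2·v_{6} ; sig = (2; 2)
  {4,5,7,10}:  v_{4} + v_{5} + v_{7} + v_{10} = 0 ; sig = (4; —)
  {4,5,6,10}:  v_{4} + v_{5} + v_{6} + v_{10} = v_{2} ; sig = (4; 1)
  {4,5,10,12}:  v_{4} + v_{5} + v_{10} + v_{12} = v_{11} ; sig = (4; 1)
  {4,5,9,10}:  v_{4} + v_{5} + v_{9} + v_{10} = 2·v_{2} ; sig = (4; 2)
  {4,5,8,9}:  v_{4} + v_{5} + v_{8} + v_{9} = 3·v_{2} ; sig = (4; 3)

Sorted signature multiset PRS(X):
[(2; —), (2; —), (2; 1), (2; 1), (2; 1), (2; 1), (2; 1), (2; 1), (2; 1), (2; 1), (2; 1,1), (2; 1,1), (2; 1,1), (2; 1,1,1), (2; 1,2), (2; 2), (4; —), (4; 1), (4; 1), (4; 2), (4; 3)]
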